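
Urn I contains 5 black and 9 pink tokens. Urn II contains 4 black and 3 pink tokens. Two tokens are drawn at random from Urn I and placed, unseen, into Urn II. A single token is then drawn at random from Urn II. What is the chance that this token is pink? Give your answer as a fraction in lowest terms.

Condition on how many of the transferred tokens are pink (from Urn I: 9 pink of 14; then Urn II has 9 total).
  0 pink: C(9,0)C(5,2)/C(14,2) = 10/91; then P = 3/9
  1 pink: C(9,1)C(5,1)/C(14,2) = 45/91; then P = 4/9
  2 pink: C(9,2)C(5,0)/C(14,2) = 36/91; then P = 5/9
P(pink from Urn II) = 10/21 ≈ 0.4762.

10/21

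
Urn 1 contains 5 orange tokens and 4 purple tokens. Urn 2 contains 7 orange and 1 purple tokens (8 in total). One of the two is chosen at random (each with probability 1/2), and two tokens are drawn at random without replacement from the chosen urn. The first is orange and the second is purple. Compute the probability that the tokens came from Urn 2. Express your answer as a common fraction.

9/29

P(E | Urn 1) = 5/18; P(E | Urn 2) = 1/8.
P(E) = 1/2·5/18 + 1/2·1/8 = 29/144.
By Bayes' rule, P(Urn 2 | E) = 1/16 / 29/144 = 9/29 ≈ 0.3103.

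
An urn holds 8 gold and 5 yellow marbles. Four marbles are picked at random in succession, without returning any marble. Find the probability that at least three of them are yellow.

Sum the hypergeometric tail for j = 3,…,4 yellow marbles.
Favorable = C(5,3)·C(8,1) + C(5,4)·C(8,0) = 85; total = C(13,4) = 715.
P = 85/715 = 17/143 ≈ 0.1189.

17/143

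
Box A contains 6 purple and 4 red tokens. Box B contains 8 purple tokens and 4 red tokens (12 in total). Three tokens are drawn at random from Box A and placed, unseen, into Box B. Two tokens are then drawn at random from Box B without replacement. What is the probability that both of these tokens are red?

Condition on how many of the transferred tokens are red (from Box A: 4 red of 10; then Box B has 15 total).
  0 red: C(4,0)C(6,3)/C(10,3) = 1/6; then P = C(4,2)/C(15,2) = 2/35
  1 red: C(4,1)C(6,2)/C(10,3) = 1/2; then P = C(5,2)/C(15,2) = 2/21
  2 red: C(4,2)C(6,1)/C(10,3) = 3/10; then P = C(6,2)/C(15,2) = 1/7
  3 red: C(4,3)C(6,0)/C(10,3) = 1/30; then P = C(7,2)/C(15,2) = 1/5
P(both red) = 8/75 ≈ 0.1067.

8/75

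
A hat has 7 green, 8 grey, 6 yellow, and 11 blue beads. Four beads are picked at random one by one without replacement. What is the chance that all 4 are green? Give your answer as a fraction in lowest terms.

Unordered draws without replacement: count favorable combinations over C(32,4).
Favorable = C(7,4) · C(8,0) · C(6,0) · C(11,0) = 35; total = C(32,4) = 35960.
P = 35/35960 = 7/7192 ≈ 0.0010.

7/7192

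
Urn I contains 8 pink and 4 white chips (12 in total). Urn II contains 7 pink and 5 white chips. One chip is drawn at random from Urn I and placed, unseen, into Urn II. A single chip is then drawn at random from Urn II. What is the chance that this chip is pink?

Condition on how many of the transferred chips are pink (from Urn I: 8 pink of 12; then Urn II has 13 total).
  0 pink: C(8,0)C(4,1)/C(12,1) = 1/3; then P = 7/13
  1 pink: C(8,1)C(4,0)/C(12,1) = 2/3; then P = 8/13
P(pink from Urn II) = 23/39 ≈ 0.5897.

23/39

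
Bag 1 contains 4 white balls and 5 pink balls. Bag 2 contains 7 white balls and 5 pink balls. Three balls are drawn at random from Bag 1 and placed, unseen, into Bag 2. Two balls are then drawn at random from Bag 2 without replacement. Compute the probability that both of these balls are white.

Condition on how many of the transferred balls are white (from Bag 1: 4 white of 9; then Bag 2 has 15 total).
  0 white: C(4,0)C(5,3)/C(9,3) = 5/42; then P = C(7,2)/C(15,2) = 1/5
  1 white: C(4,1)C(5,2)/C(9,3) = 10/21; then P = C(8,2)/C(15,2) = 4/15
  2 white: C(4,2)C(5,1)/C(9,3) = 5/14; then P = C(9,2)/C(15,2) = 12/35
  3 white: C(4,3)C(5,0)/C(9,3) = 1/21; then P = C(10,2)/C(15,2) = 3/7
P(both white) = 37/126 ≈ 0.2937.

37/126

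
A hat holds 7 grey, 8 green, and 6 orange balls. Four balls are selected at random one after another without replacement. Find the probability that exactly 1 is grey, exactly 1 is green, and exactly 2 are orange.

Unordered draws without replacement: count favorable combinations over C(21,4).
Favorable = C(7,1) · C(8,1) · C(6,2) = 840; total = C(21,4) = 5985.
P = 840/5985 = 8/57 ≈ 0.1404.

8/57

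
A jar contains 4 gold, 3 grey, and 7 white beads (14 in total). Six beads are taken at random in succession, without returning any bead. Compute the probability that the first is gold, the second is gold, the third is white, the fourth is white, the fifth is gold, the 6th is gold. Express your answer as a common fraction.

1/2145

Multiply the conditional probability of each draw in order, without replacement, so each draw removes one from its color and from the total.
P = (4/14) · (3/13) · (7/12) · (6/11) · (2/10) · (1/9) = 1/2145 ≈ 0.0005.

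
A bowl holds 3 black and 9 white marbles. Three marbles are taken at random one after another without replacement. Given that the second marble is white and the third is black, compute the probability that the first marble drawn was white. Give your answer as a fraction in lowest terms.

4/5

P(first=white and the second marble is white and the third is black) = (9/12)·(8/11)·(3/10) = 9/55.
P(E) = Σ over first color = 9/220 + 9/55 = 9/44.
By Bayes, P(first=white | E) = 9/55 / 9/44 = 4/5 ≈ 0.8000.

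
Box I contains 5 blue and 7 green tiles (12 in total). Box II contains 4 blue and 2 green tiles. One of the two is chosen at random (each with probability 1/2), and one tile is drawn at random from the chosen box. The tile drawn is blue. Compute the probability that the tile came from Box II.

8/13

P(blue | Box I) = 5/12; P(blue | Box II) = 2/3.
P(blue) = 1/2·5/12 + 1/2·2/3 = 13/24.
By Bayes' rule, P(Box II | blue) = 1/3 / 13/24 = 8/13 ≈ 0.6154.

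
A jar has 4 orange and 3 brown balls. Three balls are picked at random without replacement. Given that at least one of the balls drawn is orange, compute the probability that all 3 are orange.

2/17

P(all 3 orange) = C(4,3)/C(7,3) = 4/35; P(at least one orange) = 1 − C(3,3)/C(7,3) = 34/35.
Since 'all 3 orange' ⊆ 'at least one orange', P(all 3 | at least one) = 4/35 / 34/35 = 2/17 ≈ 0.1176.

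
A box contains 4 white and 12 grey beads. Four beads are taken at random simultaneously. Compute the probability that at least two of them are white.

Sum the hypergeometric tail for j = 2,…,4 white beads.
Favorable = C(4,2)·C(12,2) + C(4,3)·C(12,1) + C(4,4)·C(12,0) = 445; total = C(16,4) = 1820.
P = 445/1820 = 89/364 ≈ 0.2445.

89/364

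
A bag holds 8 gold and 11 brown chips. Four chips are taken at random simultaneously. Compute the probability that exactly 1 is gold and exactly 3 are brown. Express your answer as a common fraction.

Unordered draws without replacement: count favorable combinations over C(19,4).
Favorable = C(8,1) · C(11,3) = 1320; total = C(19,4) = 3876.
P = 1320/3876 = 110/323 ≈ 0.3406.

110/323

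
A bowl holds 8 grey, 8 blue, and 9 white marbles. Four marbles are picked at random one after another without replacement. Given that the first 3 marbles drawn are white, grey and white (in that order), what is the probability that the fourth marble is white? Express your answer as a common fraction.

7/22

After removing 1 grey, 2 white, the bowl has 7 white out of 22 remaining.
P(fourth is white | given) = 7/22 ≈ 0.3182.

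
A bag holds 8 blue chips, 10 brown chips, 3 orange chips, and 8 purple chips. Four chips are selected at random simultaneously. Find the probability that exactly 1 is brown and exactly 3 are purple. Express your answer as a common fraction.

80/3393

Unordered draws without replacement: count favorable combinations over C(29,4).
Favorable = C(8,0) · C(10,1) · C(3,0) · C(8,3) = 560; total = C(29,4) = 23751.
P = 560/23751 = 80/3393 ≈ 0.0236.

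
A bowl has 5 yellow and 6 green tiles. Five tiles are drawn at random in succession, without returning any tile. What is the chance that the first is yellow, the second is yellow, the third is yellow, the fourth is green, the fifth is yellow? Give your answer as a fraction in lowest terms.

Multiply the conditional probability of each draw in order, without replacement, so each draw removes one from its color and from the total.
P = (5/11) · (4/10) · (3/9) · (6/8) · (2/7) = 1/77 ≈ 0.0130.

1/77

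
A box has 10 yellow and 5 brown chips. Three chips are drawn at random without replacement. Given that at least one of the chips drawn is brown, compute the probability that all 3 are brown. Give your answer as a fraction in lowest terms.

2/67

P(all 3 brown) = C(5,3)/C(15,3) = 2/91; P(at least one brown) = 1 − C(10,3)/C(15,3) = 67/91.
Since 'all 3 brown' ⊆ 'at least one brown', P(all 3 | at least one) = 2/91 / 67/91 = 2/67 ≈ 0.0299.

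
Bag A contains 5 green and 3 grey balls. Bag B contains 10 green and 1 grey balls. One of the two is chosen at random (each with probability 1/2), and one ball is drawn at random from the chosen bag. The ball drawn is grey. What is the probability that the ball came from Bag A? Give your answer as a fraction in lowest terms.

33/41

P(grey | Bag A) = 3/8; P(grey | Bag B) = 1/11.
P(grey) = 1/2·3/8 + 1/2·1/11 = 41/176.
By Bayes' rule, P(Bag A | grey) = 3/16 / 41/176 = 33/41 ≈ 0.8049.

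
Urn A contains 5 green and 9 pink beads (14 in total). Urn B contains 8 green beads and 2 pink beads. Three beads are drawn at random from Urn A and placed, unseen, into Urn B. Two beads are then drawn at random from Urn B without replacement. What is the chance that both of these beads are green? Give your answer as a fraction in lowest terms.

1679/3549

Condition on how many of the transferred beads are green (from Urn A: 5 green of 14; then Urn B has 13 total).
  0 green: C(5,0)C(9,3)/C(14,3) = 3/13; then P = C(8,2)/C(13,2) = 14/39
  1 green: C(5,1)C(9,2)/C(14,3) = 45/91; then P = C(9,2)/C(13,2) = 6/13
  2 green: C(5,2)C(9,1)/C(14,3) = 45/182; then P = C(10,2)/C(13,2) = 15/26
  3 green: C(5,3)C(9,0)/C(14,3) = 5/182; then P = C(11,2)/C(13,2) = 55/78
P(both green) = 1679/3549 ≈ 0.4731.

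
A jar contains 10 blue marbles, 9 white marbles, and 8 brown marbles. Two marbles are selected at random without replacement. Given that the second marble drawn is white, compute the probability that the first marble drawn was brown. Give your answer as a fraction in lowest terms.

P(first=brown and the second marble drawn is white) = (8/27)·(9/26) = 4/39.
P(the second marble drawn is white) = Σ over first color = 5/39 + 4/39 + 4/39 = 1/3.
By Bayes, P(first=brown | the second marble drawn is white) = 4/39 / 1/3 = 4/13 ≈ 0.3077.

4/13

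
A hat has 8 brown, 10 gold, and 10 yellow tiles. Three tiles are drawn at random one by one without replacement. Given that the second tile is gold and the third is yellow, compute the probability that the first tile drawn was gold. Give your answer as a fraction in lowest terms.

P(first=gold and the second tile is gold and the third is yellow) = (10/28)·(9/27)·(10/26) = 25/546.
P(E) = Σ over first color = 100/2457 + 25/546 + 25/546 = 25/189.
By Bayes, P(first=gold | E) = 25/546 / 25/189 = 9/26 ≈ 0.3462.

9/26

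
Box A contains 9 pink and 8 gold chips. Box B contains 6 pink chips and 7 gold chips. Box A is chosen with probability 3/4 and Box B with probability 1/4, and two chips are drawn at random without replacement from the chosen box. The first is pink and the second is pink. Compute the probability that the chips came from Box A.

P(E | Box A) = 9/34; P(E | Box B) = 5/26.
P(E) = 3/4·9/34 + 1/4·5/26 = 109/442.
By Bayes' rule, P(Box A | E) = 27/136 / 109/442 = 351/436 ≈ 0.8050.

351/436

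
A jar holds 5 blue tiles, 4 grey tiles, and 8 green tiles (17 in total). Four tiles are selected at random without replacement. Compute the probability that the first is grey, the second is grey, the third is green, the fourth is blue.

1/119

Multiply the conditional probability of each draw in order, without replacement, so each draw removes one from its color and from the total.
P = (4/17) · (3/16) · (8/15) · (5/14) = 1/119 ≈ 0.0084.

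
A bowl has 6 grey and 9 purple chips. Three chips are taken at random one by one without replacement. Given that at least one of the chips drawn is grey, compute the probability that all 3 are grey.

P(all 3 grey) = C(6,3)/C(15,3) = 4/91; P(at least one grey) = 1 − C(9,3)/C(15,3) = 53/65.
Since 'all 3 grey' ⊆ 'at least one grey', P(all 3 | at least one) = 4/91 / 53/65 = 20/371 ≈ 0.0539.

20/371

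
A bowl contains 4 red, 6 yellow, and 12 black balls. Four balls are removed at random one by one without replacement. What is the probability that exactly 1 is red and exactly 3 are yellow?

16/1463

Unordered draws without replacement: count favorable combinations over C(22,4).
Favorable = C(4,1) · C(6,3) · C(12,0) = 80; total = C(22,4) = 7315.
P = 80/7315 = 16/1463 ≈ 0.0109.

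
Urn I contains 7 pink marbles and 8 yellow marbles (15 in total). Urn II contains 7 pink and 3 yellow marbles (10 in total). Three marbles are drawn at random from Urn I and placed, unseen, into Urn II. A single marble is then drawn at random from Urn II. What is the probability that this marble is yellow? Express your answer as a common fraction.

Condition on how many of the transferred marbles are yellow (from Urn I: 8 yellow of 15; then Urn II has 13 total).
  0 yellow: C(8,0)C(7,3)/C(15,3) = 1/13; then P = 3/13
  1 yellow: C(8,1)C(7,2)/C(15,3) = 24/65; then P = 4/13
  2 yellow: C(8,2)C(7,1)/C(15,3) = 28/65; then P = 5/13
  3 yellow: C(8,3)C(7,0)/C(15,3) = 8/65; then P = 6/13
P(yellow from Urn II) = 23/65 ≈ 0.3538.

23/65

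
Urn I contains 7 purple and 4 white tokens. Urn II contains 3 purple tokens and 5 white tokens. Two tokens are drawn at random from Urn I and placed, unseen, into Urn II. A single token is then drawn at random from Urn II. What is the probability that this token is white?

63/110

Condition on how many of the transferred tokens are white (from Urn I: 4 white of 11; then Urn II has 10 total).
  0 white: C(4,0)C(7,2)/C(11,2) = 21/55; then P = 5/10
  1 white: C(4,1)C(7,1)/C(11,2) = 28/55; then P = 6/10
  2 white: C(4,2)C(7,0)/C(11,2) = 6/55; then P = 7/10
P(white from Urn II) = 63/110 ≈ 0.5727.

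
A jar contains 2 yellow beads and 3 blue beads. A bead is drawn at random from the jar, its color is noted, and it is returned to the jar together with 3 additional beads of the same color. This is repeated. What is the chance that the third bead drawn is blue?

Sum over the four possibilities for the first two draws (blue/not-blue each), tracking how the blue count and total change by +3 per draw.
P(third is blue) = 3/5 ≈ 0.6000. (In a Pólya urn every draw has the same marginal probability 3/5.)

3/5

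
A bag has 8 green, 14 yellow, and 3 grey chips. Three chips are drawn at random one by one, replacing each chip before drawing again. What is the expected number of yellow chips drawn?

42/25

By linearity of expectation, E[X] = Σ P(draw i is yellow); each independent draw has P(yellow) = 14/25.
E[X] = 3 · 14/25 = 42/25 ≈ 1.6800.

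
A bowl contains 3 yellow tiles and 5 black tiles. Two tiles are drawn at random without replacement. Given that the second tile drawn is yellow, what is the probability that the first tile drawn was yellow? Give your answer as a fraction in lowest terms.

P(first=yellow and the second tile drawn is yellow) = (3/8)·(2/7) = 3/28.
P(the second tile drawn is yellow) = Σ over first color = 3/28 + 15/56 = 3/8.
By Bayes, P(first=yellow | the second tile drawn is yellow) = 3/28 / 3/8 = 2/7 ≈ 0.2857.

2/7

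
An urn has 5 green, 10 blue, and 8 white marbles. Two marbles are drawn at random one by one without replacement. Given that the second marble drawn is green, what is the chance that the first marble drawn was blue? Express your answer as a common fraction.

5/11

P(first=blue and the second marble drawn is green) = (10/23)·(5/22) = 25/253.
P(the second marble drawn is green) = Σ over first color = 10/253 + 25/253 + 20/253 = 5/23.
By Bayes, P(first=blue | the second marble drawn is green) = 25/253 / 5/23 = 5/11 ≈ 0.4545.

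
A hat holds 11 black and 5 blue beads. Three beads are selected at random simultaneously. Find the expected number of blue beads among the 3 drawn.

15/16

By linearity of expectation, E[X] = Σ P(draw i is blue); by symmetry each draw (even without replacement) has P(blue) = 5/16.
E[X] = 3 · 5/16 = 15/16 ≈ 0.9375.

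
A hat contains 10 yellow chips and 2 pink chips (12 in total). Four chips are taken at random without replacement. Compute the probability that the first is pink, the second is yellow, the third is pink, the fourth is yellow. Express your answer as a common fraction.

Multiply the conditional probability of each draw in order, without replacement, so each draw removes one from its color and from the total.
P = (2/12) · (10/11) · (1/10) · (9/9) = 1/66 ≈ 0.0152.

1/66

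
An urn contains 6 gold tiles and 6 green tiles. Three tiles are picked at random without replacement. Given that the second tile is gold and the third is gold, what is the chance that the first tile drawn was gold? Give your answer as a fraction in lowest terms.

2/5

P(first=gold and the second tile is gold and the third is gold) = (6/12)·(5/11)·(4/10) = 1/11.
P(E) = Σ over first color = 1/11 + 3/22 = 5/22.
By Bayes, P(first=gold | E) = 1/11 / 5/22 = 2/5 ≈ 0.4000.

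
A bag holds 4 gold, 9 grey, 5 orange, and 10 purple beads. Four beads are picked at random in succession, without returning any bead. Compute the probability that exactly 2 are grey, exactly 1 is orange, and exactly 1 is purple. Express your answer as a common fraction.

Unordered draws without replacement: count favorable combinations over C(28,4).
Favorable = C(4,0) · C(9,2) · C(5,1) · C(10,1) = 1800; total = C(28,4) = 20475.
P = 1800/20475 = 8/91 ≈ 0.0879.

8/91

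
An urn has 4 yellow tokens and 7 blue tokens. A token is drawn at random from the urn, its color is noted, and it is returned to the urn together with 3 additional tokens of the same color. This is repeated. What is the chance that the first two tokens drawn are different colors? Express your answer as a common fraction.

4/11

Either blue then yellow, or yellow then blue; after the first draw the total is 14.
P = (7/11)·(4/14) + (4/11)·(7/14) = 4/11 ≈ 0.3636.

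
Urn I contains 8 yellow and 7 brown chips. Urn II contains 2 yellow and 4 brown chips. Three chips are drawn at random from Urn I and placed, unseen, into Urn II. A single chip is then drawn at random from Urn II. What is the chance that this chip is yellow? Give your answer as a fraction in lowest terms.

2/5

Condition on how many of the transferred chips are yellow (from Urn I: 8 yellow of 15; then Urn II has 9 total).
  0 yellow: C(8,0)C(7,3)/C(15,3) = 1/13; then P = 2/9
  1 yellow: C(8,1)C(7,2)/C(15,3) = 24/65; then P = 3/9
  2 yellow: C(8,2)C(7,1)/C(15,3) = 28/65; then P = 4/9
  3 yellow: C(8,3)C(7,0)/C(15,3) = 8/65; then P = 5/9
P(yellow from Urn II) = 2/5 ≈ 0.4000.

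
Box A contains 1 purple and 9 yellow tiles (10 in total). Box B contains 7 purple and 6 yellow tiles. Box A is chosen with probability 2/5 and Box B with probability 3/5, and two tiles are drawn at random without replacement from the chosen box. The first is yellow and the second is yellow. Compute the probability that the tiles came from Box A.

P(E | Box A) = 4/5; P(E | Box B) = 5/26.
P(E) = 2/5·4/5 + 3/5·5/26 = 283/650.
By Bayes' rule, P(Box A | E) = 8/25 / 283/650 = 208/283 ≈ 0.7350.

208/283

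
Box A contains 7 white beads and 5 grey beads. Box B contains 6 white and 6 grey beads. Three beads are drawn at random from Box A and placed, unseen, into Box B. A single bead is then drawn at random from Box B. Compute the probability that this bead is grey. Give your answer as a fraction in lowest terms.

Condition on how many of the transferred beads are grey (from Box A: 5 grey of 12; then Box B has 15 total).
  0 grey: C(5,0)C(7,3)/C(12,3) = 7/44; then P = 6/15
  1 grey: C(5,1)C(7,2)/C(12,3) = 21/44; then P = 7/15
  2 grey: C(5,2)C(7,1)/C(12,3) = 7/22; then P = 8/15
  3 grey: C(5,3)C(7,0)/C(12,3) = 1/22; then P = 9/15
P(grey from Box B) = 29/60 ≈ 0.4833.

29/60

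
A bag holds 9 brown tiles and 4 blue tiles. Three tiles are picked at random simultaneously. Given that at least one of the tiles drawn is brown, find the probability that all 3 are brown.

14/47

P(all 3 brown) = C(9,3)/C(13,3) = 42/143; P(at least one brown) = 1 − C(4,3)/C(13,3) = 141/143.
Since 'all 3 brown' ⊆ 'at least one brown', P(all 3 | at least one) = 42/143 / 141/143 = 14/47 ≈ 0.2979.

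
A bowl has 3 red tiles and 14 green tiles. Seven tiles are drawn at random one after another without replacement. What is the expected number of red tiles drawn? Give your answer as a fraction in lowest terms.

21/17

By linearity of expectation, E[X] = Σ P(draw i is red); by symmetry each draw (even without replacement) has P(red) = 3/17.
E[X] = 7 · 3/17 = 21/17 ≈ 1.2353.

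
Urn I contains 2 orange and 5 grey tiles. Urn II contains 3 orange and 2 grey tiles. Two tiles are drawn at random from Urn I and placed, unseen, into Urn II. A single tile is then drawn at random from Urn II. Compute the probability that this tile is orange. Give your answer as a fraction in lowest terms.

Condition on how many of the transferred tiles are orange (from Urn I: 2 orange of 7; then Urn II has 7 total).
  0 orange: C(2,0)C(5,2)/C(7,2) = 10/21; then P = 3/7
  1 orange: C(2,1)C(5,1)/C(7,2) = 10/21; then P = 4/7
  2 orange: C(2,2)C(5,0)/C(7,2) = 1/21; then P = 5/7
P(orange from Urn II) = 25/49 ≈ 0.5102.

25/49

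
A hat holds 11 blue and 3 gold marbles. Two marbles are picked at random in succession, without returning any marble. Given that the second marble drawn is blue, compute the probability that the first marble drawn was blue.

P(first=blue and the second marble drawn is blue) = (11/14)·(10/13) = 55/91.
P(the second marble drawn is blue) = Σ over first color = 55/91 + 33/182 = 11/14.
By Bayes, P(first=blue | the second marble drawn is blue) = 55/91 / 11/14 = 10/13 ≈ 0.7692.

10/13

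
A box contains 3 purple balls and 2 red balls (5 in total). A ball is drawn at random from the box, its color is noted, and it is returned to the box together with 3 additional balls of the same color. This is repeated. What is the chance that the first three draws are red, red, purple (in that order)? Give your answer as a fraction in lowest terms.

3/44

Track the composition after each reinforcement of +3.
P = (2/5) · (5/8) · (3/11) = 3/44 ≈ 0.0682.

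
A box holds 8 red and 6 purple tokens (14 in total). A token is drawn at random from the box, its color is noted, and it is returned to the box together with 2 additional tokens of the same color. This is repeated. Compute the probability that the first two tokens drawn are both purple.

After a purple draw the box holds 8 purple out of 16.
P = (6/14)·(8/16) = 3/14 ≈ 0.2143.

3/14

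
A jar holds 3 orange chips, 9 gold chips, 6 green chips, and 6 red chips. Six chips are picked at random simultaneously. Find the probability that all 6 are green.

Unordered draws without replacement: count favorable combinations over C(24,6).
Favorable = C(3,0) · C(9,0) · C(6,6) · C(6,0) = 1; total = C(24,6) = 134596.
P = 1/134596 = 1/134596 ≈ 0.0000.

1/134596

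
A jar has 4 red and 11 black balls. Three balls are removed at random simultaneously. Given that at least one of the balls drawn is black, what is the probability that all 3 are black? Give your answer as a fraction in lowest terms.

P(all 3 black) = C(11,3)/C(15,3) = 33/91; P(at least one black) = 1 − C(4,3)/C(15,3) = 451/455.
Since 'all 3 black' ⊆ 'at least one black', P(all 3 | at least one) = 33/91 / 451/455 = 15/41 ≈ 0.3659.

15/41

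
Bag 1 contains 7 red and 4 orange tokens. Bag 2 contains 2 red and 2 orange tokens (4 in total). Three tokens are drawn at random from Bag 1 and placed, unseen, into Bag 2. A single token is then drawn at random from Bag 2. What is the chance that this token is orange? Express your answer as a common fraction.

34/77

Condition on how many of the transferred tokens are orange (from Bag 1: 4 orange of 11; then Bag 2 has 7 total).
  0 orange: C(4,0)C(7,3)/C(11,3) = 7/33; then P = 2/7
  1 orange: C(4,1)C(7,2)/C(11,3) = 28/55; then P = 3/7
  2 orange: C(4,2)C(7,1)/C(11,3) = 14/55; then P = 4/7
  3 orange: C(4,3)C(7,0)/C(11,3) = 4/165; then P = 5/7
P(orange from Bag 2) = 34/77 ≈ 0.4416.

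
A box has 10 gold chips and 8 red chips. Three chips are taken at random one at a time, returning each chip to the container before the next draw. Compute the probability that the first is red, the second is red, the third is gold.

80/729

Multiply the conditional probability of each draw in order, with replacement (the composition resets each draw).
P = (8/18) · (8/18) · (10/18) = 80/729 ≈ 0.1097.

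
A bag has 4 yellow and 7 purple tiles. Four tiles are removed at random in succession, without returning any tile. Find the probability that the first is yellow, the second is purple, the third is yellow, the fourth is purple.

7/110

Multiply the conditional probability of each draw in order, without replacement, so each draw removes one from its color and from the total.
P = (4/11) · (7/10) · (3/9) · (6/8) = 7/110 ≈ 0.0636.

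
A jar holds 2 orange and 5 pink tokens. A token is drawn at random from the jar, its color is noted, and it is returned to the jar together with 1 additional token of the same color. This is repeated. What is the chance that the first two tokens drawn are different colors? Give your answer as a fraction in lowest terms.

Either pink then orange, or orange then pink; after the first draw the total is 8.
P = (5/7)·(2/8) + (2/7)·(5/8) = 5/14 ≈ 0.3571.

5/14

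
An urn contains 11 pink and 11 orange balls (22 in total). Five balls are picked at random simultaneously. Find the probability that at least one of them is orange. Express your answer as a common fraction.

56/57

Use the complement: P(at least one orange) = 1 − P(no orange).
P(none) = C(11,5)/C(22,5) = 462/26334.
So P = 1 − 462/26334 = 56/57 ≈ 0.9825.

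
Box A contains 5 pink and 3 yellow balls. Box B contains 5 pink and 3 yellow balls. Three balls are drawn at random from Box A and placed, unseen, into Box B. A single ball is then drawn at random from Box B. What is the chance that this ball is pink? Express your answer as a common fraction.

Condition on how many of the transferred balls are pink (from Box A: 5 pink of 8; then Box B has 11 total).
  0 pink: C(5,0)C(3,3)/C(8,3) = 1/56; then P = 5/11
  1 pink: C(5,1)C(3,2)/C(8,3) = 15/56; then P = 6/11
  2 pink: C(5,2)C(3,1)/C(8,3) = 15/28; then P = 7/11
  3 pink: C(5,3)C(3,0)/C(8,3) = 5/28; then P = 8/11
P(pink from Box B) = 5/8 ≈ 0.6250.

5/8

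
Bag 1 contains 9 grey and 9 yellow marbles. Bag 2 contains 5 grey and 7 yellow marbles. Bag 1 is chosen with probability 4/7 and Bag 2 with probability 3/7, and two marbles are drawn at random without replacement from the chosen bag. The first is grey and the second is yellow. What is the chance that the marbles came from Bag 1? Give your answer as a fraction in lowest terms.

792/1387

P(E | Bag 1) = 9/34; P(E | Bag 2) = 35/132.
P(E) = 4/7·9/34 + 3/7·35/132 = 1387/5236.
By Bayes' rule, P(Bag 1 | E) = 18/119 / 1387/5236 = 792/1387 ≈ 0.5710.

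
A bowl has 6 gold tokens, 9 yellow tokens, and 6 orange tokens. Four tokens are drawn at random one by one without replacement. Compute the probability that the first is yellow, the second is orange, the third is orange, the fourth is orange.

Multiply the conditional probability of each draw in order, without replacement, so each draw removes one from its color and from the total.
P = (9/21) · (6/20) · (5/19) · (4/18) = 1/133 ≈ 0.0075.

1/133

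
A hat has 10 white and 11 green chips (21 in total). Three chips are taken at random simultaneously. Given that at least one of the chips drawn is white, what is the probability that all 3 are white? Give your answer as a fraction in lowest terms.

P(all 3 white) = C(10,3)/C(21,3) = 12/133; P(at least one white) = 1 − C(11,3)/C(21,3) = 233/266.
Since 'all 3 white' ⊆ 'at least one white', P(all 3 | at least one) = 12/133 / 233/266 = 24/233 ≈ 0.1030.

24/233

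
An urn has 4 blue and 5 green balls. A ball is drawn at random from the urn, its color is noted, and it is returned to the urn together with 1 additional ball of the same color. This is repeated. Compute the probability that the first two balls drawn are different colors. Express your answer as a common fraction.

4/9

Either blue then green, or green then blue; after the first draw the total is 10.
P = (4/9)·(5/10) + (5/9)·(4/10) = 4/9 ≈ 0.4444.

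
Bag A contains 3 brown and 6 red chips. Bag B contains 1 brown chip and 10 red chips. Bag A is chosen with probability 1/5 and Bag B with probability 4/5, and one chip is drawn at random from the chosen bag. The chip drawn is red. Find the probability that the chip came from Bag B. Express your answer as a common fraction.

P(red | Bag A) = 2/3; P(red | Bag B) = 10/11.
P(red) = 1/5·2/3 + 4/5·10/11 = 142/165.
By Bayes' rule, P(Bag B | red) = 8/11 / 142/165 = 60/71 ≈ 0.8451.

60/71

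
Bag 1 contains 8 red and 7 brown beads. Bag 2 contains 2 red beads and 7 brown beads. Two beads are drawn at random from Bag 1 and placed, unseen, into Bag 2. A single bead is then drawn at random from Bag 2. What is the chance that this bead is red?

46/165

Condition on how many of the transferred beads are red (from Bag 1: 8 red of 15; then Bag 2 has 11 total).
  0 red: C(8,0)C(7,2)/C(15,2) = 1/5; then P = 2/11
  1 red: C(8,1)C(7,1)/C(15,2) = 8/15; then P = 3/11
  2 red: C(8,2)C(7,0)/C(15,2) = 4/15; then P = 4/11
P(red from Bag 2) = 46/165 ≈ 0.2788.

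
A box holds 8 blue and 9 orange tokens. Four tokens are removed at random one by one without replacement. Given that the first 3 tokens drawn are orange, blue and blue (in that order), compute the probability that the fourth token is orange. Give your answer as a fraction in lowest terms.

4/7

After removing 2 blue, 1 orange, the box has 8 orange out of 14 remaining.
P(fourth is orange | given) = 8/14 = 4/7 ≈ 0.5714.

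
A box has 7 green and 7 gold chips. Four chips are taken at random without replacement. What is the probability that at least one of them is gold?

Use the complement: P(at least one gold) = 1 − P(no gold).
P(none) = C(7,4)/C(14,4) = 35/1001.
So P = 1 − 35/1001 = 138/143 ≈ 0.9650.

138/143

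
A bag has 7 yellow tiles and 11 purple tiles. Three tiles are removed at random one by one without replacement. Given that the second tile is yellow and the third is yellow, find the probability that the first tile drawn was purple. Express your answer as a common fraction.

11/16

P(first=purple and the second tile is yellow and the third is yellow) = (11/18)·(7/17)·(6/16) = 77/816.
P(E) = Σ over first color = 35/816 + 77/816 = 7/51.
By Bayes, P(first=purple | E) = 77/816 / 7/51 = 11/16 ≈ 0.6875.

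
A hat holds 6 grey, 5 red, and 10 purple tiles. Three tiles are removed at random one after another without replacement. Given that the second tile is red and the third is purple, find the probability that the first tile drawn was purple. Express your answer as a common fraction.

P(first=purple and the second tile is red and the third is purple) = (10/21)·(5/20)·(9/19) = 15/266.
P(E) = Σ over first color = 5/133 + 10/399 + 15/266 = 5/42.
By Bayes, P(first=purple | E) = 15/266 / 5/42 = 9/19 ≈ 0.4737.

9/19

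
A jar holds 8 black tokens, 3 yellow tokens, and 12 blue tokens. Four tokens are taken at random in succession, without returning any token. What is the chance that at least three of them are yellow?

4/1771

Sum the hypergeometric tail for j = 3,…,3 yellow tokens.
Favorable = C(3,3)·C(20,1) = 20; total = C(23,4) = 8855.
P = 20/8855 = 4/1771 ≈ 0.0023.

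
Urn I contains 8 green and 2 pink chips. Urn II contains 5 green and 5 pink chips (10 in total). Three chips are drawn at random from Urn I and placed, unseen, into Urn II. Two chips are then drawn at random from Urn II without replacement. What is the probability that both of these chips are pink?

98/585

Condition on how many of the transferred chips are pink (from Urn I: 2 pink of 10; then Urn II has 13 total).
  0 pink: C(2,0)C(8,3)/C(10,3) = 7/15; then P = C(5,2)/C(13,2) = 5/39
  1 pink: C(2,1)C(8,2)/C(10,3) = 7/15; then P = C(6,2)/C(13,2) = 5/26
  2 pink: C(2,2)C(8,1)/C(10,3) = 1/15; then P = C(7,2)/C(13,2) = 7/26
P(both pink) = 98/585 ≈ 0.1675.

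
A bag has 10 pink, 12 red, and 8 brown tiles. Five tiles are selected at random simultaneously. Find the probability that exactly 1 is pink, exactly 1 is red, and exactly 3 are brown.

Unordered draws without replacement: count favorable combinations over C(30,5).
Favorable = C(10,1) · C(12,1) · C(8,3) = 6720; total = C(30,5) = 142506.
P = 6720/142506 = 160/3393 ≈ 0.0472.

160/3393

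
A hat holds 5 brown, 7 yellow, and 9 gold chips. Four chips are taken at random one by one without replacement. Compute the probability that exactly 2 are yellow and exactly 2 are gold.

12/95

Unordered draws without replacement: count favorable combinations over C(21,4).
Favorable = C(5,0) · C(7,2) · C(9,2) = 756; total = C(21,4) = 5985.
P = 756/5985 = 12/95 ≈ 0.1263.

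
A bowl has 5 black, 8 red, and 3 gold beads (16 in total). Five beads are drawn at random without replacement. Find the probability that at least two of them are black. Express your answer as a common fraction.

47/91

Sum the hypergeometric tail for j = 2,…,5 black beads.
Favorable = C(5,2)·C(11,3) + C(5,3)·C(11,2) + C(5,4)·C(11,1) + C(5,5)·C(11,0) = 2256; total = C(16,5) = 4368.
P = 2256/4368 = 47/91 ≈ 0.5165.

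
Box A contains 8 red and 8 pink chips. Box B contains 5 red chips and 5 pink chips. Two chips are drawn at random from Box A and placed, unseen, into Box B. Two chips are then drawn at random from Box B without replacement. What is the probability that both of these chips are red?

457/1980

Condition on how many of the transferred chips are red (from Box A: 8 red of 16; then Box B has 12 total).
  0 red: C(8,0)C(8,2)/C(16,2) = 7/30; then P = C(5,2)/C(12,2) = 5/33
  1 red: C(8,1)C(8,1)/C(16,2) = 8/15; then P = C(6,2)/C(12,2) = 5/22
  2 red: C(8,2)C(8,0)/C(16,2) = 7/30; then P = C(7,2)/C(12,2) = 7/22
P(both red) = 457/1980 ≈ 0.2308.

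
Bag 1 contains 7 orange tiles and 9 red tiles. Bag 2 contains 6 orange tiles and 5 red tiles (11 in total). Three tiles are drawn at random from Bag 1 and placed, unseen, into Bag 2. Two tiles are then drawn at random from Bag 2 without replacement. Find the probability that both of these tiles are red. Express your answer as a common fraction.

Condition on how many of the transferred tiles are red (from Bag 1: 9 red of 16; then Bag 2 has 14 total).
  0 red: C(9,0)C(7,3)/C(16,3) = 1/16; then P = C(5,2)/C(14,2) = 10/91
  1 red: C(9,1)C(7,2)/C(16,3) = 27/80; then P = C(6,2)/C(14,2) = 15/91
  2 red: C(9,2)C(7,1)/C(16,3) = 9/20; then P = C(7,2)/C(14,2) = 3/13
  3 red: C(9,3)C(7,0)/C(16,3) = 3/20; then P = C(8,2)/C(14,2) = 4/13
P(both red) = 17/80 ≈ 0.2125.

17/80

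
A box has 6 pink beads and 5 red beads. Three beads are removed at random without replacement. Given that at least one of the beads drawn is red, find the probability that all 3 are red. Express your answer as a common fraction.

2/29

P(all 3 red) = C(5,3)/C(11,3) = 2/33; P(at least one red) = 1 − C(6,3)/C(11,3) = 29/33.
Since 'all 3 red' ⊆ 'at least one red', P(all 3 | at least one) = 2/33 / 29/33 = 2/29 ≈ 0.0690.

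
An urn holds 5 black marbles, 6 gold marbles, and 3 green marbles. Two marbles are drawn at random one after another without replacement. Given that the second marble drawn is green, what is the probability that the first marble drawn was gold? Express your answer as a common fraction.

P(first=gold and the second marble drawn is green) = (6/14)·(3/13) = 9/91.
P(the second marble drawn is green) = Σ over first color = 15/182 + 9/91 + 3/91 = 3/14.
By Bayes, P(first=gold | the second marble drawn is green) = 9/91 / 3/14 = 6/13 ≈ 0.4615.

6/13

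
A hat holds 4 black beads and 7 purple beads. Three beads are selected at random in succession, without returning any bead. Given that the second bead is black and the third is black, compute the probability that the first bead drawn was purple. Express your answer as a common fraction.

7/9

P(first=purple and the second bead is black and the third is black) = (7/11)·(4/10)·(3/9) = 14/165.
P(E) = Σ over first color = 4/165 + 14/165 = 6/55.
By Bayes, P(first=purple | E) = 14/165 / 6/55 = 7/9 ≈ 0.7778.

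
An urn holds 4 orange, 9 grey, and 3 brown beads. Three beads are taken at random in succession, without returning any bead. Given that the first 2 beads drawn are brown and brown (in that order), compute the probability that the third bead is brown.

1/14

After removing 2 brown, the urn has 1 brown out of 14 remaining.
P(third is brown | given) = 1/14 ≈ 0.0714.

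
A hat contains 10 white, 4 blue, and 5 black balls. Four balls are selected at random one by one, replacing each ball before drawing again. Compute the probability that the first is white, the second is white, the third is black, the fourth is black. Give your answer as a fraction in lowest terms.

2500/130321

Multiply the conditional probability of each draw in order, with replacement (the composition resets each draw).
P = (10/19) · (10/19) · (5/19) · (5/19) = 2500/130321 ≈ 0.0192.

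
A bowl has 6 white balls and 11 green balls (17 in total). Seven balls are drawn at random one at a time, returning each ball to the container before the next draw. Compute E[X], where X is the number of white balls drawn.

By linearity of expectation, E[X] = Σ P(draw i is white); each independent draw has P(white) = 6/17.
E[X] = 7 · 6/17 = 42/17 ≈ 2.4706.

42/17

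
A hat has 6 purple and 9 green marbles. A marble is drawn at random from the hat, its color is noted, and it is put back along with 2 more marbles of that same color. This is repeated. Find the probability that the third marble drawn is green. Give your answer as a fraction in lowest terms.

Sum over the four possibilities for the first two draws (green/not-green each), tracking how the green count and total change by +2 per draw.
P(third is green) = 3/5 ≈ 0.6000. (In a Pólya urn every draw has the same marginal probability 9/15.)

3/5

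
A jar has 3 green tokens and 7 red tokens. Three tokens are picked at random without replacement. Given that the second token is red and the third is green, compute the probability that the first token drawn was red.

3/4

P(first=red and the second token is red and the third is green) = (7/10)·(6/9)·(3/8) = 7/40.
P(E) = Σ over first color = 7/120 + 7/40 = 7/30.
By Bayes, P(first=red | E) = 7/40 / 7/30 = 3/4 ≈ 0.7500.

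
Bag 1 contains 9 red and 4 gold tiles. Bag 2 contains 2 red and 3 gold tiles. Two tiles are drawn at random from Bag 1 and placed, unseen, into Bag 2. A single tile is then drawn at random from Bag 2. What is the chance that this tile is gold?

Condition on how many of the transferred tiles are gold (from Bag 1: 4 gold of 13; then Bag 2 has 7 total).
  0 gold: C(4,0)C(9,2)/C(13,2) = 6/13; then P = 3/7
  1 gold: C(4,1)C(9,1)/C(13,2) = 6/13; then P = 4/7
  2 gold: C(4,2)C(9,0)/C(13,2) = 1/13; then P = 5/7
P(gold from Bag 2) = 47/91 ≈ 0.5165.

47/91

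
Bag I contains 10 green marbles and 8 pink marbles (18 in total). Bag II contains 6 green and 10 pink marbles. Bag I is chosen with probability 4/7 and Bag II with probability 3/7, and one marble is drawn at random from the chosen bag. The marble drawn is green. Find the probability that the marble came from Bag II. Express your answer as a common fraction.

P(green | Bag I) = 5/9; P(green | Bag II) = 3/8.
P(green) = 4/7·5/9 + 3/7·3/8 = 241/504.
By Bayes' rule, P(Bag II | green) = 9/56 / 241/504 = 81/241 ≈ 0.3361.

81/241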